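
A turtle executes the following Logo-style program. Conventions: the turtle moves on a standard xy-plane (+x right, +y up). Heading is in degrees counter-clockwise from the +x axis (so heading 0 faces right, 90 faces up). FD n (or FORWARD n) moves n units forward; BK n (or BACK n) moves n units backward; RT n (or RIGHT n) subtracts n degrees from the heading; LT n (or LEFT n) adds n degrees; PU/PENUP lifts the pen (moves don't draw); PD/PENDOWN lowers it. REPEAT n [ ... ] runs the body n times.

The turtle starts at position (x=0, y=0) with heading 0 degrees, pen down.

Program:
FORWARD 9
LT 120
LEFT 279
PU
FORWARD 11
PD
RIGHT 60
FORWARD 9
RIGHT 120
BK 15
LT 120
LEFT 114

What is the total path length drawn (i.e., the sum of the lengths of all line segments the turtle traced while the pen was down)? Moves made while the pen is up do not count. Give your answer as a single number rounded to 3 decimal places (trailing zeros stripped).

Answer: 33

Derivation:
Executing turtle program step by step:
Start: pos=(0,0), heading=0, pen down
FD 9: (0,0) -> (9,0) [heading=0, draw]
LT 120: heading 0 -> 120
LT 279: heading 120 -> 39
PU: pen up
FD 11: (9,0) -> (17.549,6.923) [heading=39, move]
PD: pen down
RT 60: heading 39 -> 339
FD 9: (17.549,6.923) -> (25.951,3.697) [heading=339, draw]
RT 120: heading 339 -> 219
BK 15: (25.951,3.697) -> (37.608,13.137) [heading=219, draw]
LT 120: heading 219 -> 339
LT 114: heading 339 -> 93
Final: pos=(37.608,13.137), heading=93, 3 segment(s) drawn

Segment lengths:
  seg 1: (0,0) -> (9,0), length = 9
  seg 2: (17.549,6.923) -> (25.951,3.697), length = 9
  seg 3: (25.951,3.697) -> (37.608,13.137), length = 15
Total = 33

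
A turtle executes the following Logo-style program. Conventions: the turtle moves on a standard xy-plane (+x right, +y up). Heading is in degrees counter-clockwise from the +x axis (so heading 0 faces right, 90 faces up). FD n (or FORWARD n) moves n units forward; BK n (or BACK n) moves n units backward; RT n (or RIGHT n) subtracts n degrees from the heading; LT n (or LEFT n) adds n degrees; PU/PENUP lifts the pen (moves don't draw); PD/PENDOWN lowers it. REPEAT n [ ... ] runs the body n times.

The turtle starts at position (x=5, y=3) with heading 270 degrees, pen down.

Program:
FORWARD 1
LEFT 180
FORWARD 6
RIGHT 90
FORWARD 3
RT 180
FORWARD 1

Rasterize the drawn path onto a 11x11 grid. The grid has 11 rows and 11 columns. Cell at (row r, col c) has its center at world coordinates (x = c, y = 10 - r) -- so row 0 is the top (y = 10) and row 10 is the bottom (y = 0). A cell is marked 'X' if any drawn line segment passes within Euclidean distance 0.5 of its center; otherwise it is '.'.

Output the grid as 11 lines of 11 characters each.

Segment 0: (5,3) -> (5,2)
Segment 1: (5,2) -> (5,8)
Segment 2: (5,8) -> (8,8)
Segment 3: (8,8) -> (7,8)

Answer: ...........
...........
.....XXXX..
.....X.....
.....X.....
.....X.....
.....X.....
.....X.....
.....X.....
...........
...........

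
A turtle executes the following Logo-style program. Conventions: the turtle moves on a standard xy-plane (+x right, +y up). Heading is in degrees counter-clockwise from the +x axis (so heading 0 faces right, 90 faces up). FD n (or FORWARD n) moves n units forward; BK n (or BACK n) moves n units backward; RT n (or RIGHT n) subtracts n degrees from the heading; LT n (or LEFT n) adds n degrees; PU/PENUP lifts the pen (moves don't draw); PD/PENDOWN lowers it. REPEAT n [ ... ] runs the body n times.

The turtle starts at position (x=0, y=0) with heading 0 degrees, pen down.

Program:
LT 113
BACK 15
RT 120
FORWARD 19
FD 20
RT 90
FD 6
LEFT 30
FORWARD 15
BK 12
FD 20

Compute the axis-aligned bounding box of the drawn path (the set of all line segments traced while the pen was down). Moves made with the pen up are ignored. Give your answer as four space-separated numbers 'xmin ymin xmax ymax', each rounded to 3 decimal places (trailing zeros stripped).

Answer: 0 -45.687 52.826 0

Derivation:
Executing turtle program step by step:
Start: pos=(0,0), heading=0, pen down
LT 113: heading 0 -> 113
BK 15: (0,0) -> (5.861,-13.808) [heading=113, draw]
RT 120: heading 113 -> 353
FD 19: (5.861,-13.808) -> (24.719,-16.123) [heading=353, draw]
FD 20: (24.719,-16.123) -> (44.57,-18.56) [heading=353, draw]
RT 90: heading 353 -> 263
FD 6: (44.57,-18.56) -> (43.839,-24.516) [heading=263, draw]
LT 30: heading 263 -> 293
FD 15: (43.839,-24.516) -> (49.7,-38.323) [heading=293, draw]
BK 12: (49.7,-38.323) -> (45.011,-27.277) [heading=293, draw]
FD 20: (45.011,-27.277) -> (52.826,-45.687) [heading=293, draw]
Final: pos=(52.826,-45.687), heading=293, 7 segment(s) drawn

Segment endpoints: x in {0, 5.861, 24.719, 43.839, 44.57, 45.011, 49.7, 52.826}, y in {-45.687, -38.323, -27.277, -24.516, -18.56, -16.123, -13.808, 0}
xmin=0, ymin=-45.687, xmax=52.826, ymax=0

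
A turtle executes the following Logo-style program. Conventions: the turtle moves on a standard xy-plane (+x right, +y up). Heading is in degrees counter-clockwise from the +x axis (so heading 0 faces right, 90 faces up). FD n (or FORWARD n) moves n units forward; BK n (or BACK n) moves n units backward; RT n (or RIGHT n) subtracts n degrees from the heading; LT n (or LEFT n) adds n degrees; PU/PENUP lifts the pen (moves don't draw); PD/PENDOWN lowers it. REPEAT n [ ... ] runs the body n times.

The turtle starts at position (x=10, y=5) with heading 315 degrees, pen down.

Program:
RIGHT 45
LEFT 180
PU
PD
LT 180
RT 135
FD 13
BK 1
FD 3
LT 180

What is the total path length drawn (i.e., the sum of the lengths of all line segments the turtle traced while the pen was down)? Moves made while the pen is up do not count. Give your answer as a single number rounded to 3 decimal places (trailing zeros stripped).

Executing turtle program step by step:
Start: pos=(10,5), heading=315, pen down
RT 45: heading 315 -> 270
LT 180: heading 270 -> 90
PU: pen up
PD: pen down
LT 180: heading 90 -> 270
RT 135: heading 270 -> 135
FD 13: (10,5) -> (0.808,14.192) [heading=135, draw]
BK 1: (0.808,14.192) -> (1.515,13.485) [heading=135, draw]
FD 3: (1.515,13.485) -> (-0.607,15.607) [heading=135, draw]
LT 180: heading 135 -> 315
Final: pos=(-0.607,15.607), heading=315, 3 segment(s) drawn

Segment lengths:
  seg 1: (10,5) -> (0.808,14.192), length = 13
  seg 2: (0.808,14.192) -> (1.515,13.485), length = 1
  seg 3: (1.515,13.485) -> (-0.607,15.607), length = 3
Total = 17

Answer: 17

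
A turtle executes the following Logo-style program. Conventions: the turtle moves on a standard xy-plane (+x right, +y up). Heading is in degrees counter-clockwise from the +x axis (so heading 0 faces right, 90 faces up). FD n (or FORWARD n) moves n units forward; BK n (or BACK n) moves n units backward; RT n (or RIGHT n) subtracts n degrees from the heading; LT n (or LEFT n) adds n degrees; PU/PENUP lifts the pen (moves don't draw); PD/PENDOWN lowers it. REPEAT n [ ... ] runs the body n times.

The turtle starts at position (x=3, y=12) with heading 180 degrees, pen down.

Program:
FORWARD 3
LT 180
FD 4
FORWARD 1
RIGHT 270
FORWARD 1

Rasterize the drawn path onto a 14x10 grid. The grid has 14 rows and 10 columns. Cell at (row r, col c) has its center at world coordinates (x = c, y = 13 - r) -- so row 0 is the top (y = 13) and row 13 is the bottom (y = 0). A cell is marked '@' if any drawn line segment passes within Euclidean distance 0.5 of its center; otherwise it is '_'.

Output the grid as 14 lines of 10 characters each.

Answer: _____@____
@@@@@@____
__________
__________
__________
__________
__________
__________
__________
__________
__________
__________
__________
__________

Derivation:
Segment 0: (3,12) -> (0,12)
Segment 1: (0,12) -> (4,12)
Segment 2: (4,12) -> (5,12)
Segment 3: (5,12) -> (5,13)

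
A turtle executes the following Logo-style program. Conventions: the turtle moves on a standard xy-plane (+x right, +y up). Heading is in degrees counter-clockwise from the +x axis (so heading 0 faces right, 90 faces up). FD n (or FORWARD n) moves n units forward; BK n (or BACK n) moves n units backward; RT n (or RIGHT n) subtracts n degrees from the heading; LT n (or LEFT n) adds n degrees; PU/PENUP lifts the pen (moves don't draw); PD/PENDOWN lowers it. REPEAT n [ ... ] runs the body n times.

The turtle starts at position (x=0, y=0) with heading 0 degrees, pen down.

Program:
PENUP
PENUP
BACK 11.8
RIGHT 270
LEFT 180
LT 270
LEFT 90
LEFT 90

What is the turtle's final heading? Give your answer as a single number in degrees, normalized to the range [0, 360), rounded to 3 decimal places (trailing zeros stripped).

Executing turtle program step by step:
Start: pos=(0,0), heading=0, pen down
PU: pen up
PU: pen up
BK 11.8: (0,0) -> (-11.8,0) [heading=0, move]
RT 270: heading 0 -> 90
LT 180: heading 90 -> 270
LT 270: heading 270 -> 180
LT 90: heading 180 -> 270
LT 90: heading 270 -> 0
Final: pos=(-11.8,0), heading=0, 0 segment(s) drawn

Answer: 0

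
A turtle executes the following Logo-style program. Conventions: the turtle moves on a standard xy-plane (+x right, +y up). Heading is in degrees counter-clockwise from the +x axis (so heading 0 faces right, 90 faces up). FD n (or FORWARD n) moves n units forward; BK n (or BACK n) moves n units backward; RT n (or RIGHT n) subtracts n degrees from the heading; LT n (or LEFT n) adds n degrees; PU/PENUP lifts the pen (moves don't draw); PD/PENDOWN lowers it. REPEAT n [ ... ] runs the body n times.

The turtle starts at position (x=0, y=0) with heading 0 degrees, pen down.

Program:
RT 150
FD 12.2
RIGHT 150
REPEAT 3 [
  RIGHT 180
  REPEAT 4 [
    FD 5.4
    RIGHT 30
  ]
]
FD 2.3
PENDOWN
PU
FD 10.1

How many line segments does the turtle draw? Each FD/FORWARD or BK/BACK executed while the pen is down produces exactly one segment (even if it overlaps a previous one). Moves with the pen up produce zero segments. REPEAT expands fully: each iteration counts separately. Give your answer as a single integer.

Executing turtle program step by step:
Start: pos=(0,0), heading=0, pen down
RT 150: heading 0 -> 210
FD 12.2: (0,0) -> (-10.566,-6.1) [heading=210, draw]
RT 150: heading 210 -> 60
REPEAT 3 [
  -- iteration 1/3 --
  RT 180: heading 60 -> 240
  REPEAT 4 [
    -- iteration 1/4 --
    FD 5.4: (-10.566,-6.1) -> (-13.266,-10.777) [heading=240, draw]
    RT 30: heading 240 -> 210
    -- iteration 2/4 --
    FD 5.4: (-13.266,-10.777) -> (-17.942,-13.477) [heading=210, draw]
    RT 30: heading 210 -> 180
    -- iteration 3/4 --
    FD 5.4: (-17.942,-13.477) -> (-23.342,-13.477) [heading=180, draw]
    RT 30: heading 180 -> 150
    -- iteration 4/4 --
    FD 5.4: (-23.342,-13.477) -> (-28.019,-10.777) [heading=150, draw]
    RT 30: heading 150 -> 120
  ]
  -- iteration 2/3 --
  RT 180: heading 120 -> 300
  REPEAT 4 [
    -- iteration 1/4 --
    FD 5.4: (-28.019,-10.777) -> (-25.319,-15.453) [heading=300, draw]
    RT 30: heading 300 -> 270
    -- iteration 2/4 --
    FD 5.4: (-25.319,-15.453) -> (-25.319,-20.853) [heading=270, draw]
    RT 30: heading 270 -> 240
    -- iteration 3/4 --
    FD 5.4: (-25.319,-20.853) -> (-28.019,-25.53) [heading=240, draw]
    RT 30: heading 240 -> 210
    -- iteration 4/4 --
    FD 5.4: (-28.019,-25.53) -> (-32.695,-28.23) [heading=210, draw]
    RT 30: heading 210 -> 180
  ]
  -- iteration 3/3 --
  RT 180: heading 180 -> 0
  REPEAT 4 [
    -- iteration 1/4 --
    FD 5.4: (-32.695,-28.23) -> (-27.295,-28.23) [heading=0, draw]
    RT 30: heading 0 -> 330
    -- iteration 2/4 --
    FD 5.4: (-27.295,-28.23) -> (-22.619,-30.93) [heading=330, draw]
    RT 30: heading 330 -> 300
    -- iteration 3/4 --
    FD 5.4: (-22.619,-30.93) -> (-19.919,-35.606) [heading=300, draw]
    RT 30: heading 300 -> 270
    -- iteration 4/4 --
    FD 5.4: (-19.919,-35.606) -> (-19.919,-41.006) [heading=270, draw]
    RT 30: heading 270 -> 240
  ]
]
FD 2.3: (-19.919,-41.006) -> (-21.069,-42.998) [heading=240, draw]
PD: pen down
PU: pen up
FD 10.1: (-21.069,-42.998) -> (-26.119,-51.745) [heading=240, move]
Final: pos=(-26.119,-51.745), heading=240, 14 segment(s) drawn
Segments drawn: 14

Answer: 14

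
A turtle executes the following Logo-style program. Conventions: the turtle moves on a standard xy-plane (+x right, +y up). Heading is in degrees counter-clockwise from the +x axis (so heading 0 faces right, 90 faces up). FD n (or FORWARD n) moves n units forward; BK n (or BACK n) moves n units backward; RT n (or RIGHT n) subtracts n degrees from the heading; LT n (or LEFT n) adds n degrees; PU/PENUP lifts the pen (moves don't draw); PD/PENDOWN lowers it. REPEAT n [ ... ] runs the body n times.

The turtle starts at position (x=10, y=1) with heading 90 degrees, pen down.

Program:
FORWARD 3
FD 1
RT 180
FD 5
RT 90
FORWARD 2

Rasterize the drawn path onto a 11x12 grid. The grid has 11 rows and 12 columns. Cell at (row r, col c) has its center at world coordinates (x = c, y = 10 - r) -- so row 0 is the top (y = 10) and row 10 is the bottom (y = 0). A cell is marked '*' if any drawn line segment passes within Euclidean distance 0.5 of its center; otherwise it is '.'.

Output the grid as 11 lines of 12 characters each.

Answer: ............
............
............
............
............
..........*.
..........*.
..........*.
..........*.
..........*.
........***.

Derivation:
Segment 0: (10,1) -> (10,4)
Segment 1: (10,4) -> (10,5)
Segment 2: (10,5) -> (10,0)
Segment 3: (10,0) -> (8,-0)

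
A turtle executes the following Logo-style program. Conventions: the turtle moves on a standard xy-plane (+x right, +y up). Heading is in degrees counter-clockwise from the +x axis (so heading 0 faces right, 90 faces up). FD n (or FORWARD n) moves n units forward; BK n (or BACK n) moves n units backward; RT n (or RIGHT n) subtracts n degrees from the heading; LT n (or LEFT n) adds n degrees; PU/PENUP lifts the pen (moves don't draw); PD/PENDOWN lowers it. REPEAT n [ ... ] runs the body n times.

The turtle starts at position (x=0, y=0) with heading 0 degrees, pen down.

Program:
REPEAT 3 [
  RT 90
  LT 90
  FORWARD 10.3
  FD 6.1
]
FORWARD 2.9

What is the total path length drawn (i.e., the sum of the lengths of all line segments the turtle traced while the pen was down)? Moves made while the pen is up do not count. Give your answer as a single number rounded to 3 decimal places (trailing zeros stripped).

Answer: 52.1

Derivation:
Executing turtle program step by step:
Start: pos=(0,0), heading=0, pen down
REPEAT 3 [
  -- iteration 1/3 --
  RT 90: heading 0 -> 270
  LT 90: heading 270 -> 0
  FD 10.3: (0,0) -> (10.3,0) [heading=0, draw]
  FD 6.1: (10.3,0) -> (16.4,0) [heading=0, draw]
  -- iteration 2/3 --
  RT 90: heading 0 -> 270
  LT 90: heading 270 -> 0
  FD 10.3: (16.4,0) -> (26.7,0) [heading=0, draw]
  FD 6.1: (26.7,0) -> (32.8,0) [heading=0, draw]
  -- iteration 3/3 --
  RT 90: heading 0 -> 270
  LT 90: heading 270 -> 0
  FD 10.3: (32.8,0) -> (43.1,0) [heading=0, draw]
  FD 6.1: (43.1,0) -> (49.2,0) [heading=0, draw]
]
FD 2.9: (49.2,0) -> (52.1,0) [heading=0, draw]
Final: pos=(52.1,0), heading=0, 7 segment(s) drawn

Segment lengths:
  seg 1: (0,0) -> (10.3,0), length = 10.3
  seg 2: (10.3,0) -> (16.4,0), length = 6.1
  seg 3: (16.4,0) -> (26.7,0), length = 10.3
  seg 4: (26.7,0) -> (32.8,0), length = 6.1
  seg 5: (32.8,0) -> (43.1,0), length = 10.3
  seg 6: (43.1,0) -> (49.2,0), length = 6.1
  seg 7: (49.2,0) -> (52.1,0), length = 2.9
Total = 52.1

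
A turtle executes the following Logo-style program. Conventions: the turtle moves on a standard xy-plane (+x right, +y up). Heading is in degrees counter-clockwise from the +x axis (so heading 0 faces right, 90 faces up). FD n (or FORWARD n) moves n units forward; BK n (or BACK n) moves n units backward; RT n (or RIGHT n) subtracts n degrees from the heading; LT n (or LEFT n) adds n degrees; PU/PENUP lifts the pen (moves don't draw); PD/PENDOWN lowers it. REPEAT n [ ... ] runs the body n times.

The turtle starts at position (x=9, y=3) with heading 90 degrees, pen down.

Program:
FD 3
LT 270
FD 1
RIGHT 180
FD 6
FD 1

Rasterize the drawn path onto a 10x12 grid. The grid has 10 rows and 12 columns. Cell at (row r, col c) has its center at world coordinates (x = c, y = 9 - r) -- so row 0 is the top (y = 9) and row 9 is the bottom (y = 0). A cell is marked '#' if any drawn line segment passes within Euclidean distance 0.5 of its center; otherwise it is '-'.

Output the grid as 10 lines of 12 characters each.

Answer: ------------
------------
------------
---########-
---------#--
---------#--
---------#--
------------
------------
------------

Derivation:
Segment 0: (9,3) -> (9,6)
Segment 1: (9,6) -> (10,6)
Segment 2: (10,6) -> (4,6)
Segment 3: (4,6) -> (3,6)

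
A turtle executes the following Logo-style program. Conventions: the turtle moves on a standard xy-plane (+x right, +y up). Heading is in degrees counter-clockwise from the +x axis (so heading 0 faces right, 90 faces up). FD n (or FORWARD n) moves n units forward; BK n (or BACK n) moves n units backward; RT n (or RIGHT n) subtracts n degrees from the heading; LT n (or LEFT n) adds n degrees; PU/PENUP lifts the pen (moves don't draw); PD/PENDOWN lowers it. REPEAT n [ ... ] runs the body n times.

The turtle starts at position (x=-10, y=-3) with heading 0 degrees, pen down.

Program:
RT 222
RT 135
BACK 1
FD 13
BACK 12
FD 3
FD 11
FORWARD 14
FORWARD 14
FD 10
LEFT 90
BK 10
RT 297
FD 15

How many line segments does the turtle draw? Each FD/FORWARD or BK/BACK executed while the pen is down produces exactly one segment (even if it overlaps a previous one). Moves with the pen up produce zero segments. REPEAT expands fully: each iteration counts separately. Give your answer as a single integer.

Executing turtle program step by step:
Start: pos=(-10,-3), heading=0, pen down
RT 222: heading 0 -> 138
RT 135: heading 138 -> 3
BK 1: (-10,-3) -> (-10.999,-3.052) [heading=3, draw]
FD 13: (-10.999,-3.052) -> (1.984,-2.372) [heading=3, draw]
BK 12: (1.984,-2.372) -> (-10,-3) [heading=3, draw]
FD 3: (-10,-3) -> (-7.004,-2.843) [heading=3, draw]
FD 11: (-7.004,-2.843) -> (3.981,-2.267) [heading=3, draw]
FD 14: (3.981,-2.267) -> (17.962,-1.535) [heading=3, draw]
FD 14: (17.962,-1.535) -> (31.942,-0.802) [heading=3, draw]
FD 10: (31.942,-0.802) -> (41.929,-0.279) [heading=3, draw]
LT 90: heading 3 -> 93
BK 10: (41.929,-0.279) -> (42.452,-10.265) [heading=93, draw]
RT 297: heading 93 -> 156
FD 15: (42.452,-10.265) -> (28.749,-4.164) [heading=156, draw]
Final: pos=(28.749,-4.164), heading=156, 10 segment(s) drawn
Segments drawn: 10

Answer: 10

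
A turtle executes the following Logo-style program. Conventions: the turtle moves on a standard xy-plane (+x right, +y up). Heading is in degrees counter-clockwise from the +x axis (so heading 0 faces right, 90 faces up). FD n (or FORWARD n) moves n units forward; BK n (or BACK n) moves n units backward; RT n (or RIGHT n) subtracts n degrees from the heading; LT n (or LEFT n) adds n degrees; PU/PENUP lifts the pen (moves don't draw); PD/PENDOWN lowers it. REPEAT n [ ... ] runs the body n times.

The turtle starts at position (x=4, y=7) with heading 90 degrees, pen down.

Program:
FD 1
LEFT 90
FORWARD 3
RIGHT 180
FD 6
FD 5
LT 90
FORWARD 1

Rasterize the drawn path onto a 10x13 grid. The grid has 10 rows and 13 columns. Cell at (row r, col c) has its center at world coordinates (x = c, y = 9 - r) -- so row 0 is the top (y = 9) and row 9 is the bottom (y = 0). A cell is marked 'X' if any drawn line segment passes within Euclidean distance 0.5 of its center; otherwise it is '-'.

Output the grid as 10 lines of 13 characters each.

Answer: ------------X
-XXXXXXXXXXXX
----X--------
-------------
-------------
-------------
-------------
-------------
-------------
-------------

Derivation:
Segment 0: (4,7) -> (4,8)
Segment 1: (4,8) -> (1,8)
Segment 2: (1,8) -> (7,8)
Segment 3: (7,8) -> (12,8)
Segment 4: (12,8) -> (12,9)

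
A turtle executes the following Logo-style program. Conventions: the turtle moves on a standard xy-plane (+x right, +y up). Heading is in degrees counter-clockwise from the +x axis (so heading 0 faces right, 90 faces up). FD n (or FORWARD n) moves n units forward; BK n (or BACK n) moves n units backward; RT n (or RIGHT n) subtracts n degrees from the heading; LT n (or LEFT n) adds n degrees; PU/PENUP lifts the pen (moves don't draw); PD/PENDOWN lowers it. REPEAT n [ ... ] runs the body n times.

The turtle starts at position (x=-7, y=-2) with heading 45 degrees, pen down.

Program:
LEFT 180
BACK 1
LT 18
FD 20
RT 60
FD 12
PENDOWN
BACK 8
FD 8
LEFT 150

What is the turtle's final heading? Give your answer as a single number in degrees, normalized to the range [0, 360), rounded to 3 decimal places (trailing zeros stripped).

Executing turtle program step by step:
Start: pos=(-7,-2), heading=45, pen down
LT 180: heading 45 -> 225
BK 1: (-7,-2) -> (-6.293,-1.293) [heading=225, draw]
LT 18: heading 225 -> 243
FD 20: (-6.293,-1.293) -> (-15.373,-19.113) [heading=243, draw]
RT 60: heading 243 -> 183
FD 12: (-15.373,-19.113) -> (-27.356,-19.741) [heading=183, draw]
PD: pen down
BK 8: (-27.356,-19.741) -> (-19.367,-19.322) [heading=183, draw]
FD 8: (-19.367,-19.322) -> (-27.356,-19.741) [heading=183, draw]
LT 150: heading 183 -> 333
Final: pos=(-27.356,-19.741), heading=333, 5 segment(s) drawn

Answer: 333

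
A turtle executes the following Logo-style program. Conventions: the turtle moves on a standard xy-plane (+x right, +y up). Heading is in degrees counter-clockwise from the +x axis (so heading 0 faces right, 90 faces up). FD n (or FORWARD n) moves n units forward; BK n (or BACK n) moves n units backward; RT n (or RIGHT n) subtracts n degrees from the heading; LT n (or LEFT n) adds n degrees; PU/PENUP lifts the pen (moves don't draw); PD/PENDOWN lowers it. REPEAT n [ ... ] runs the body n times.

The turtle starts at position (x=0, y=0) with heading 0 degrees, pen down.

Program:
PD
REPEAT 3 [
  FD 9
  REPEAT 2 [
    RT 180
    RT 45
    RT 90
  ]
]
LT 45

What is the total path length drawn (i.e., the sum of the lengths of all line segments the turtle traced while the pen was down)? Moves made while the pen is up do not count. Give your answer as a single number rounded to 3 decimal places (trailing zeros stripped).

Answer: 27

Derivation:
Executing turtle program step by step:
Start: pos=(0,0), heading=0, pen down
PD: pen down
REPEAT 3 [
  -- iteration 1/3 --
  FD 9: (0,0) -> (9,0) [heading=0, draw]
  REPEAT 2 [
    -- iteration 1/2 --
    RT 180: heading 0 -> 180
    RT 45: heading 180 -> 135
    RT 90: heading 135 -> 45
    -- iteration 2/2 --
    RT 180: heading 45 -> 225
    RT 45: heading 225 -> 180
    RT 90: heading 180 -> 90
  ]
  -- iteration 2/3 --
  FD 9: (9,0) -> (9,9) [heading=90, draw]
  REPEAT 2 [
    -- iteration 1/2 --
    RT 180: heading 90 -> 270
    RT 45: heading 270 -> 225
    RT 90: heading 225 -> 135
    -- iteration 2/2 --
    RT 180: heading 135 -> 315
    RT 45: heading 315 -> 270
    RT 90: heading 270 -> 180
  ]
  -- iteration 3/3 --
  FD 9: (9,9) -> (0,9) [heading=180, draw]
  REPEAT 2 [
    -- iteration 1/2 --
    RT 180: heading 180 -> 0
    RT 45: heading 0 -> 315
    RT 90: heading 315 -> 225
    -- iteration 2/2 --
    RT 180: heading 225 -> 45
    RT 45: heading 45 -> 0
    RT 90: heading 0 -> 270
  ]
]
LT 45: heading 270 -> 315
Final: pos=(0,9), heading=315, 3 segment(s) drawn

Segment lengths:
  seg 1: (0,0) -> (9,0), length = 9
  seg 2: (9,0) -> (9,9), length = 9
  seg 3: (9,9) -> (0,9), length = 9
Total = 27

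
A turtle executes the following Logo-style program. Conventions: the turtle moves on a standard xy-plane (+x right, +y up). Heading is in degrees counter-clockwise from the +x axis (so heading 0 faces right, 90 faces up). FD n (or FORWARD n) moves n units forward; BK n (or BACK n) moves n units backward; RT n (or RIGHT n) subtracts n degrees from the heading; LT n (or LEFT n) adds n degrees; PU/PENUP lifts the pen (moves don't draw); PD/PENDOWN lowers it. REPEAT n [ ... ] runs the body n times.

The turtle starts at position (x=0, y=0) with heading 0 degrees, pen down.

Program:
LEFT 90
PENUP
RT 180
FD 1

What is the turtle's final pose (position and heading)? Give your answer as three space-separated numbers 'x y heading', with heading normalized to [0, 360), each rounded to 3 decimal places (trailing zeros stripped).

Answer: 0 -1 270

Derivation:
Executing turtle program step by step:
Start: pos=(0,0), heading=0, pen down
LT 90: heading 0 -> 90
PU: pen up
RT 180: heading 90 -> 270
FD 1: (0,0) -> (0,-1) [heading=270, move]
Final: pos=(0,-1), heading=270, 0 segment(s) drawn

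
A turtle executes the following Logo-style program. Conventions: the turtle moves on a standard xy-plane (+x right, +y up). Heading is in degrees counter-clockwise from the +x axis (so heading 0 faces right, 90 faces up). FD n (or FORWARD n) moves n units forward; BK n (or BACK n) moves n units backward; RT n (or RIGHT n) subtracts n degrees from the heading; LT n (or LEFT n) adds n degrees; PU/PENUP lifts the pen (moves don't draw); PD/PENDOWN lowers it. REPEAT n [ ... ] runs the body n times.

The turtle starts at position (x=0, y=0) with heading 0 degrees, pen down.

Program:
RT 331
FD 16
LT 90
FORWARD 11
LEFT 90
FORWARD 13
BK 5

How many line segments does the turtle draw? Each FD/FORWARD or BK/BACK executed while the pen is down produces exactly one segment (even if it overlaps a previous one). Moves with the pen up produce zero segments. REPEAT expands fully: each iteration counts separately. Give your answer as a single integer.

Executing turtle program step by step:
Start: pos=(0,0), heading=0, pen down
RT 331: heading 0 -> 29
FD 16: (0,0) -> (13.994,7.757) [heading=29, draw]
LT 90: heading 29 -> 119
FD 11: (13.994,7.757) -> (8.661,17.378) [heading=119, draw]
LT 90: heading 119 -> 209
FD 13: (8.661,17.378) -> (-2.709,11.075) [heading=209, draw]
BK 5: (-2.709,11.075) -> (1.664,13.499) [heading=209, draw]
Final: pos=(1.664,13.499), heading=209, 4 segment(s) drawn
Segments drawn: 4

Answer: 4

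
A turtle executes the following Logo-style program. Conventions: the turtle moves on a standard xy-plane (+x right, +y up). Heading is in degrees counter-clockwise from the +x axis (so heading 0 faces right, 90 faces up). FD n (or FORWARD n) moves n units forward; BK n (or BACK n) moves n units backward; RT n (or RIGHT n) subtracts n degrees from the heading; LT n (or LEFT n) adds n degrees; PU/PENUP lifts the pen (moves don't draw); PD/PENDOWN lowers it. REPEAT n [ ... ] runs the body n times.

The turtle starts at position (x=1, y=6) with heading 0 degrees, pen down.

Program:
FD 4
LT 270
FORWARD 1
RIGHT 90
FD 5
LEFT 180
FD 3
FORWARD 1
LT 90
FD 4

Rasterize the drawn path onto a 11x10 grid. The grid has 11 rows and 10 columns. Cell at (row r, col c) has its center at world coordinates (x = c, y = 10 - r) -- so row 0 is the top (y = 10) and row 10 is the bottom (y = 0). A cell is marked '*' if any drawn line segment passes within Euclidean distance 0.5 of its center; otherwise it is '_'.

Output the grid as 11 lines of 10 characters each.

Segment 0: (1,6) -> (5,6)
Segment 1: (5,6) -> (5,5)
Segment 2: (5,5) -> (0,5)
Segment 3: (0,5) -> (3,5)
Segment 4: (3,5) -> (4,5)
Segment 5: (4,5) -> (4,9)

Answer: __________
____*_____
____*_____
____*_____
_*****____
******____
__________
__________
__________
__________
__________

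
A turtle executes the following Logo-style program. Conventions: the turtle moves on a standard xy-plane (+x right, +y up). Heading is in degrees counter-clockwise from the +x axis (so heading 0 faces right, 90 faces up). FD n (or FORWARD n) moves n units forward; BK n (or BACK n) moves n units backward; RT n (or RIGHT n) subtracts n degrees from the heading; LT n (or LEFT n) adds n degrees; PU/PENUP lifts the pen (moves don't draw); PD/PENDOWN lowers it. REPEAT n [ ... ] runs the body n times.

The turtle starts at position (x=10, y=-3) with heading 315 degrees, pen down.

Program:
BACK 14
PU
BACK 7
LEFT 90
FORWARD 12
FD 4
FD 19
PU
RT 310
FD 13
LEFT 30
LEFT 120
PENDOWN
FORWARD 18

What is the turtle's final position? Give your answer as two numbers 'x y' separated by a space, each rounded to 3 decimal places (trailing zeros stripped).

Executing turtle program step by step:
Start: pos=(10,-3), heading=315, pen down
BK 14: (10,-3) -> (0.101,6.899) [heading=315, draw]
PU: pen up
BK 7: (0.101,6.899) -> (-4.849,11.849) [heading=315, move]
LT 90: heading 315 -> 45
FD 12: (-4.849,11.849) -> (3.636,20.335) [heading=45, move]
FD 4: (3.636,20.335) -> (6.464,23.163) [heading=45, move]
FD 19: (6.464,23.163) -> (19.899,36.598) [heading=45, move]
PU: pen up
RT 310: heading 45 -> 95
FD 13: (19.899,36.598) -> (18.766,49.549) [heading=95, move]
LT 30: heading 95 -> 125
LT 120: heading 125 -> 245
PD: pen down
FD 18: (18.766,49.549) -> (11.159,33.235) [heading=245, draw]
Final: pos=(11.159,33.235), heading=245, 2 segment(s) drawn

Answer: 11.159 33.235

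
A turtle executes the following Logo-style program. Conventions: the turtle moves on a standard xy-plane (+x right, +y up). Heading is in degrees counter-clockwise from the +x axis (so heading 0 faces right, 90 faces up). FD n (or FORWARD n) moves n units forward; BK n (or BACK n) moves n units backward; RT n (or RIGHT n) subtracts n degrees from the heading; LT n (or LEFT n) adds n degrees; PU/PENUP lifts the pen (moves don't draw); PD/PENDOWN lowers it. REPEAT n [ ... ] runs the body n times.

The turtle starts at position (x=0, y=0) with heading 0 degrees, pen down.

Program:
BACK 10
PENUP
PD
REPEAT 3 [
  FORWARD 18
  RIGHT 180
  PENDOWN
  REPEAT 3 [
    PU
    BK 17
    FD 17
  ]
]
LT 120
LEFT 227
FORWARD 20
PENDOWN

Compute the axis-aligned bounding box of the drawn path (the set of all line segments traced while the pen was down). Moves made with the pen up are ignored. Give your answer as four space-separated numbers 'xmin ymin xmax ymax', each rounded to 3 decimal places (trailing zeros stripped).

Executing turtle program step by step:
Start: pos=(0,0), heading=0, pen down
BK 10: (0,0) -> (-10,0) [heading=0, draw]
PU: pen up
PD: pen down
REPEAT 3 [
  -- iteration 1/3 --
  FD 18: (-10,0) -> (8,0) [heading=0, draw]
  RT 180: heading 0 -> 180
  PD: pen down
  REPEAT 3 [
    -- iteration 1/3 --
    PU: pen up
    BK 17: (8,0) -> (25,0) [heading=180, move]
    FD 17: (25,0) -> (8,0) [heading=180, move]
    -- iteration 2/3 --
    PU: pen up
    BK 17: (8,0) -> (25,0) [heading=180, move]
    FD 17: (25,0) -> (8,0) [heading=180, move]
    -- iteration 3/3 --
    PU: pen up
    BK 17: (8,0) -> (25,0) [heading=180, move]
    FD 17: (25,0) -> (8,0) [heading=180, move]
  ]
  -- iteration 2/3 --
  FD 18: (8,0) -> (-10,0) [heading=180, move]
  RT 180: heading 180 -> 0
  PD: pen down
  REPEAT 3 [
    -- iteration 1/3 --
    PU: pen up
    BK 17: (-10,0) -> (-27,0) [heading=0, move]
    FD 17: (-27,0) -> (-10,0) [heading=0, move]
    -- iteration 2/3 --
    PU: pen up
    BK 17: (-10,0) -> (-27,0) [heading=0, move]
    FD 17: (-27,0) -> (-10,0) [heading=0, move]
    -- iteration 3/3 --
    PU: pen up
    BK 17: (-10,0) -> (-27,0) [heading=0, move]
    FD 17: (-27,0) -> (-10,0) [heading=0, move]
  ]
  -- iteration 3/3 --
  FD 18: (-10,0) -> (8,0) [heading=0, move]
  RT 180: heading 0 -> 180
  PD: pen down
  REPEAT 3 [
    -- iteration 1/3 --
    PU: pen up
    BK 17: (8,0) -> (25,0) [heading=180, move]
    FD 17: (25,0) -> (8,0) [heading=180, move]
    -- iteration 2/3 --
    PU: pen up
    BK 17: (8,0) -> (25,0) [heading=180, move]
    FD 17: (25,0) -> (8,0) [heading=180, move]
    -- iteration 3/3 --
    PU: pen up
    BK 17: (8,0) -> (25,0) [heading=180, move]
    FD 17: (25,0) -> (8,0) [heading=180, move]
  ]
]
LT 120: heading 180 -> 300
LT 227: heading 300 -> 167
FD 20: (8,0) -> (-11.487,4.499) [heading=167, move]
PD: pen down
Final: pos=(-11.487,4.499), heading=167, 2 segment(s) drawn

Segment endpoints: x in {-10, 0, 8}, y in {0}
xmin=-10, ymin=0, xmax=8, ymax=0

Answer: -10 0 8 0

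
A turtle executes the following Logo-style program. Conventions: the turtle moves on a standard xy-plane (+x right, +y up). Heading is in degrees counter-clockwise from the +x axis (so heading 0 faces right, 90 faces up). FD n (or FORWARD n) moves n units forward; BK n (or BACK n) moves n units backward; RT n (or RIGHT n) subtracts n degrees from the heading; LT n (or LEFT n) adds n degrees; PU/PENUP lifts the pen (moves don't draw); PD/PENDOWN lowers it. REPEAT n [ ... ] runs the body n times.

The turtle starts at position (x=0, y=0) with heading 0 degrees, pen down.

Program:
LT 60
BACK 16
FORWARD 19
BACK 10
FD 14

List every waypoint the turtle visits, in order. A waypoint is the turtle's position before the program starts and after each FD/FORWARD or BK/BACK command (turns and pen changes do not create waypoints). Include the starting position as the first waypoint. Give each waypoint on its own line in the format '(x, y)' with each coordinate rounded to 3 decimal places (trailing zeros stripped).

Executing turtle program step by step:
Start: pos=(0,0), heading=0, pen down
LT 60: heading 0 -> 60
BK 16: (0,0) -> (-8,-13.856) [heading=60, draw]
FD 19: (-8,-13.856) -> (1.5,2.598) [heading=60, draw]
BK 10: (1.5,2.598) -> (-3.5,-6.062) [heading=60, draw]
FD 14: (-3.5,-6.062) -> (3.5,6.062) [heading=60, draw]
Final: pos=(3.5,6.062), heading=60, 4 segment(s) drawn
Waypoints (5 total):
(0, 0)
(-8, -13.856)
(1.5, 2.598)
(-3.5, -6.062)
(3.5, 6.062)

Answer: (0, 0)
(-8, -13.856)
(1.5, 2.598)
(-3.5, -6.062)
(3.5, 6.062)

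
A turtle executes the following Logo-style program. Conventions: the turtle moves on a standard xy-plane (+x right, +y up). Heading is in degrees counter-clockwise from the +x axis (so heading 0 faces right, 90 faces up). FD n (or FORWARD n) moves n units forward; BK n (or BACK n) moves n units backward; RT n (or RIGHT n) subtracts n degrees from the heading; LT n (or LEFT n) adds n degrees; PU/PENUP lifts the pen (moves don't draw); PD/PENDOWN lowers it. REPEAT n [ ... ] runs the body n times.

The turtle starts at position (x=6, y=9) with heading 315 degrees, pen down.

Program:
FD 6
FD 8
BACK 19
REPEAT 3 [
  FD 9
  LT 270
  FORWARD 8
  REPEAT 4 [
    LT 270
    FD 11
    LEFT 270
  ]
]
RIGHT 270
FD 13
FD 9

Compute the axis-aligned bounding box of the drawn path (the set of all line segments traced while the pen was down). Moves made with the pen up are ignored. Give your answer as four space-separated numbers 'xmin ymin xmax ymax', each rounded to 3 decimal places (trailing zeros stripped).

Executing turtle program step by step:
Start: pos=(6,9), heading=315, pen down
FD 6: (6,9) -> (10.243,4.757) [heading=315, draw]
FD 8: (10.243,4.757) -> (15.899,-0.899) [heading=315, draw]
BK 19: (15.899,-0.899) -> (2.464,12.536) [heading=315, draw]
REPEAT 3 [
  -- iteration 1/3 --
  FD 9: (2.464,12.536) -> (8.828,6.172) [heading=315, draw]
  LT 270: heading 315 -> 225
  FD 8: (8.828,6.172) -> (3.172,0.515) [heading=225, draw]
  REPEAT 4 [
    -- iteration 1/4 --
    LT 270: heading 225 -> 135
    FD 11: (3.172,0.515) -> (-4.607,8.293) [heading=135, draw]
    LT 270: heading 135 -> 45
    -- iteration 2/4 --
    LT 270: heading 45 -> 315
    FD 11: (-4.607,8.293) -> (3.172,0.515) [heading=315, draw]
    LT 270: heading 315 -> 225
    -- iteration 3/4 --
    LT 270: heading 225 -> 135
    FD 11: (3.172,0.515) -> (-4.607,8.293) [heading=135, draw]
    LT 270: heading 135 -> 45
    -- iteration 4/4 --
    LT 270: heading 45 -> 315
    FD 11: (-4.607,8.293) -> (3.172,0.515) [heading=315, draw]
    LT 270: heading 315 -> 225
  ]
  -- iteration 2/3 --
  FD 9: (3.172,0.515) -> (-3.192,-5.849) [heading=225, draw]
  LT 270: heading 225 -> 135
  FD 8: (-3.192,-5.849) -> (-8.849,-0.192) [heading=135, draw]
  REPEAT 4 [
    -- iteration 1/4 --
    LT 270: heading 135 -> 45
    FD 11: (-8.849,-0.192) -> (-1.071,7.586) [heading=45, draw]
    LT 270: heading 45 -> 315
    -- iteration 2/4 --
    LT 270: heading 315 -> 225
    FD 11: (-1.071,7.586) -> (-8.849,-0.192) [heading=225, draw]
    LT 270: heading 225 -> 135
    -- iteration 3/4 --
    LT 270: heading 135 -> 45
    FD 11: (-8.849,-0.192) -> (-1.071,7.586) [heading=45, draw]
    LT 270: heading 45 -> 315
    -- iteration 4/4 --
    LT 270: heading 315 -> 225
    FD 11: (-1.071,7.586) -> (-8.849,-0.192) [heading=225, draw]
    LT 270: heading 225 -> 135
  ]
  -- iteration 3/3 --
  FD 9: (-8.849,-0.192) -> (-15.213,6.172) [heading=135, draw]
  LT 270: heading 135 -> 45
  FD 8: (-15.213,6.172) -> (-9.556,11.828) [heading=45, draw]
  REPEAT 4 [
    -- iteration 1/4 --
    LT 270: heading 45 -> 315
    FD 11: (-9.556,11.828) -> (-1.778,4.05) [heading=315, draw]
    LT 270: heading 315 -> 225
    -- iteration 2/4 --
    LT 270: heading 225 -> 135
    FD 11: (-1.778,4.05) -> (-9.556,11.828) [heading=135, draw]
    LT 270: heading 135 -> 45
    -- iteration 3/4 --
    LT 270: heading 45 -> 315
    FD 11: (-9.556,11.828) -> (-1.778,4.05) [heading=315, draw]
    LT 270: heading 315 -> 225
    -- iteration 4/4 --
    LT 270: heading 225 -> 135
    FD 11: (-1.778,4.05) -> (-9.556,11.828) [heading=135, draw]
    LT 270: heading 135 -> 45
  ]
]
RT 270: heading 45 -> 135
FD 13: (-9.556,11.828) -> (-18.749,21.021) [heading=135, draw]
FD 9: (-18.749,21.021) -> (-25.113,27.385) [heading=135, draw]
Final: pos=(-25.113,27.385), heading=135, 23 segment(s) drawn

Segment endpoints: x in {-25.113, -18.749, -15.213, -9.556, -9.556, -9.556, -8.849, -8.849, -8.849, -4.607, -4.607, -3.192, -1.778, -1.778, -1.071, -1.071, 2.464, 3.172, 3.172, 3.172, 6, 8.828, 10.243, 15.899}, y in {-5.849, -0.899, -0.192, -0.192, -0.192, 0.515, 0.515, 0.515, 4.05, 4.05, 4.757, 6.172, 6.172, 7.586, 7.586, 8.293, 8.293, 9, 11.828, 11.828, 11.828, 12.536, 21.021, 27.385}
xmin=-25.113, ymin=-5.849, xmax=15.899, ymax=27.385

Answer: -25.113 -5.849 15.899 27.385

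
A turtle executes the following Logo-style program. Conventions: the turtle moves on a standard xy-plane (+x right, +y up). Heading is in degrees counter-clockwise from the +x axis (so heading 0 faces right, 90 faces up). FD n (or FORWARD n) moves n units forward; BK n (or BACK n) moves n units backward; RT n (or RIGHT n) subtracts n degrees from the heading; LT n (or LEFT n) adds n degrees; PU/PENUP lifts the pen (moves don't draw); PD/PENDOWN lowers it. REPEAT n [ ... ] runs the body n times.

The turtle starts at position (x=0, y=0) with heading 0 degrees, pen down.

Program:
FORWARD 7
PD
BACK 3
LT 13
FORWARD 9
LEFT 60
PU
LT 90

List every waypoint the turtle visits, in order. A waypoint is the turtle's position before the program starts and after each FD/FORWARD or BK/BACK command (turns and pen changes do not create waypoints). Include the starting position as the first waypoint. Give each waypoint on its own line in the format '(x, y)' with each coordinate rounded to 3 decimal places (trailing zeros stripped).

Answer: (0, 0)
(7, 0)
(4, 0)
(12.769, 2.025)

Derivation:
Executing turtle program step by step:
Start: pos=(0,0), heading=0, pen down
FD 7: (0,0) -> (7,0) [heading=0, draw]
PD: pen down
BK 3: (7,0) -> (4,0) [heading=0, draw]
LT 13: heading 0 -> 13
FD 9: (4,0) -> (12.769,2.025) [heading=13, draw]
LT 60: heading 13 -> 73
PU: pen up
LT 90: heading 73 -> 163
Final: pos=(12.769,2.025), heading=163, 3 segment(s) drawn
Waypoints (4 total):
(0, 0)
(7, 0)
(4, 0)
(12.769, 2.025)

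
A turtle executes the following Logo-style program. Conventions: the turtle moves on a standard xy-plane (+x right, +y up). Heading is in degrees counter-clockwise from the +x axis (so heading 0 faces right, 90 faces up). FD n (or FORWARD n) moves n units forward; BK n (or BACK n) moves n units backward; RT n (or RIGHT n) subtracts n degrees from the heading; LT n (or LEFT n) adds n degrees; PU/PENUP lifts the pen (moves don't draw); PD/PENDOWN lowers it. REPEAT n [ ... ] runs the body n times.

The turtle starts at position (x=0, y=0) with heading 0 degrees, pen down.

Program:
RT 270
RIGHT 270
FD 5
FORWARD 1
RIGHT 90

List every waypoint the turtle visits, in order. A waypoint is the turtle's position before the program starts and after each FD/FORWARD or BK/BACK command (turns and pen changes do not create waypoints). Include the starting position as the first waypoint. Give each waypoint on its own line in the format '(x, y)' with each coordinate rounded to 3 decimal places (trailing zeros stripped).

Executing turtle program step by step:
Start: pos=(0,0), heading=0, pen down
RT 270: heading 0 -> 90
RT 270: heading 90 -> 180
FD 5: (0,0) -> (-5,0) [heading=180, draw]
FD 1: (-5,0) -> (-6,0) [heading=180, draw]
RT 90: heading 180 -> 90
Final: pos=(-6,0), heading=90, 2 segment(s) drawn
Waypoints (3 total):
(0, 0)
(-5, 0)
(-6, 0)

Answer: (0, 0)
(-5, 0)
(-6, 0)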